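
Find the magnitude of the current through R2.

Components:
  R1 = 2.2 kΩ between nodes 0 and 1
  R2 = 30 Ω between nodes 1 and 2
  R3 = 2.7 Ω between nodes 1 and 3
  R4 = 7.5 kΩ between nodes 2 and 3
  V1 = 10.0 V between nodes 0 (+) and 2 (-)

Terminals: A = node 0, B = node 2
Nodal analysis, taking node 2 as the 0 V reference.
Source V1 fixes V_0 = 10 V.
KCL at each unknown node (sum of currents leaving = 0; resistances in Ω):
  Node 1: (V_1 - 10)/2200 + (V_1 - 0)/30 + (V_1 - V_3)/2.7 = 0
  Node 3: (V_3 - V_1)/2.7 + (V_3 - 0)/7500 = 0
Collecting terms (coefficients in siemens):
  0.4042·V_1 - 0.3704·V_3 = 0.004545
  0.3705·V_3 - 0.3704·V_1 = 0
Determinant D = (0.4042)(0.3705) - (-0.3704)(-0.3704) = 0.01257
V_1 = [(0.004545)(0.3705) - (-0.3704)(0)]/D = 0.134 V
V_3 = [(0.4042)(0) - (0.004545)(-0.3704)]/D = 0.134 V
I_R2 = (V_1 - V_2)/R2 = (0.134 - 0)/30 = 0.004467 A
|I_R2| = 0.004467 A

Final answer: |I_R2| = 0.004467 A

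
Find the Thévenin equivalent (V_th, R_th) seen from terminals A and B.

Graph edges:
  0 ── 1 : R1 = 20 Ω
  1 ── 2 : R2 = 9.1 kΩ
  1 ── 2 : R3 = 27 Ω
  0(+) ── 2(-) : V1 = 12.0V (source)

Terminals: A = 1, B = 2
Step 1 — V_th is the open-circuit voltage V_A - V_B (nothing connected across the terminals).
Nodal analysis, taking node 2 as the 0 V reference.
Source V1 fixes V_0 = 12 V.
KCL at each unknown node (sum of currents leaving = 0; resistances in Ω):
  Node 1: (V_1 - 12)/20 + (V_1 - 0)/9100 + (V_1 - 0)/27 = 0
Collecting terms: 0.08715 × V_1 = 0.6  =>  V_1 = 6.885 V
V_th = V_1 - V_2 = 6.885 - 0 = 6.885 V
Step 2 — R_th: zero the source — replace V1 by a short circuit (node 2 merges into node 0) — and find the resistance seen between A (node 1) and B (node 0).
Reduce the network between node 1 (A) and node 0 (B) by series/parallel combination:
  Rp1 = R1 ‖ R2 ‖ R3 (parallel, all between nodes 0 and 1) = 1/(1/20 + 1/9100 + 1/27) = 11.47 Ω
R_th = 11.47 Ω

Final answer: V_th = 6.885 V, R_th = 11.47 Ω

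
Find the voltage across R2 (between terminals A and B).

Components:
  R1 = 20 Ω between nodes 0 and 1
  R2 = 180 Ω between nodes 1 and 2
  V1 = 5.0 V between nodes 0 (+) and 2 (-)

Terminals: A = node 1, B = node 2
R1 and R2 are in series across V1 (node 0 → node 1 → node 2), and the output A–B is taken across R2, so this is a voltage divider.
Series current: I = V1/(R1 + R2) = 5/(20 + 180) = 5/200 = 0.025 A
V_R2 = I × R2 = V1 × R2/(R1 + R2) = 5 × 180/200 = 4.5 V

Final answer: 4.5 V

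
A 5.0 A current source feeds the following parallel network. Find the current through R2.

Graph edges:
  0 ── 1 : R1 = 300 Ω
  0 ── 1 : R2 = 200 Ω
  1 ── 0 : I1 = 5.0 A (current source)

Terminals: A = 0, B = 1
All resistors sit directly between nodes 0 and 1, so they are in parallel and share one voltage V; the full source current 5 A splits among them.
1/R_par = 1/300 + 1/200 = 0.008333 S  =>  R_par = 120 Ω
V = I × R_par = 5 × 120 = 600 V
I_R2 = V/R2 = 600/200 = 3 A

Final answer: 3 A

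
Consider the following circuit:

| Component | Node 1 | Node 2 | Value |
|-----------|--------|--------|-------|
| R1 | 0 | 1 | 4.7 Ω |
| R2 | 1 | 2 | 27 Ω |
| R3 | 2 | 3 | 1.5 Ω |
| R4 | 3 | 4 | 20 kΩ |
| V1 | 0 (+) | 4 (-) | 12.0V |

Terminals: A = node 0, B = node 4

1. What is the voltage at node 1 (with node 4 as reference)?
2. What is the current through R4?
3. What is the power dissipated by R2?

Nodal analysis, taking node 4 as the 0 V reference.
Source V1 fixes V_0 = 12 V.
KCL at each unknown node (sum of currents leaving = 0; resistances in Ω):
  Node 1: (V_1 - 12)/4.7 + (V_1 - V_2)/27 = 0
  Node 2: (V_2 - V_1)/27 + (V_2 - V_3)/1.5 = 0
  Node 3: (V_3 - V_2)/1.5 + (V_3 - 0)/20000 = 0
Collecting terms (coefficients in siemens):
  0.2498·V_1 - 0.03704·V_2 = 2.553
  0.7037·V_2 - 0.03704·V_1 - 0.6667·V_3 = 0
  0.6667·V_3 - 0.6667·V_2 = 0
Solving these 3 simultaneous equations (Gaussian elimination) gives:
  V_1 = 12 V, V_2 = 11.98 V, V_3 = 11.98 V
Part 1:
  Read off the nodal solution: V_1 = 12 V
Part 2:
  I_R4 = (V_3 - V_4)/R4 = (11.98 - 0)/20000 = 0.000599 A
  Magnitude: I_R4 = 0.000599 A
Part 3:
  I_R2 = (V_1 - V_2)/R2 = (12 - 11.98)/27 = 0.000599 A
  P_R2 = I_R2² × R2 = (0.000599)² × 27 = 0.000009688 W

Final answers:
1. V_1 = 12 V
2. I_R4 = 0.000599 A
3. P_R2 = 9.688e-06 W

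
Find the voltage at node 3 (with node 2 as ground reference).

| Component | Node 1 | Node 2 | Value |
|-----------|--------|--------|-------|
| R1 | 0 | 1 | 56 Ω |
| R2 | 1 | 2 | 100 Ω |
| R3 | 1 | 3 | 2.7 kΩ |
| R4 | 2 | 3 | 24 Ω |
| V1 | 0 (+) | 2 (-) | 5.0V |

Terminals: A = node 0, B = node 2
Nodal analysis, taking node 2 as the 0 V reference.
Source V1 fixes V_0 = 5 V.
KCL at each unknown node (sum of currents leaving = 0; resistances in Ω):
  Node 1: (V_1 - 5)/56 + (V_1 - 0)/100 + (V_1 - V_3)/2700 = 0
  Node 3: (V_3 - V_1)/2700 + (V_3 - 0)/24 = 0
Collecting terms (coefficients in siemens):
  0.02823·V_1 - 0.0003704·V_3 = 0.08929
  0.04204·V_3 - 0.0003704·V_1 = 0
Determinant D = (0.02823)(0.04204) - (-0.0003704)(-0.0003704) = 0.001186
V_1 = [(0.08929)(0.04204) - (-0.0003704)(0)]/D = 3.163 V
V_3 = [(0.02823)(0) - (0.08929)(-0.0003704)]/D = 0.02787 V
The requested potential is V_3 = 0.02787 V.

Final answer: V_3 = 0.02787 V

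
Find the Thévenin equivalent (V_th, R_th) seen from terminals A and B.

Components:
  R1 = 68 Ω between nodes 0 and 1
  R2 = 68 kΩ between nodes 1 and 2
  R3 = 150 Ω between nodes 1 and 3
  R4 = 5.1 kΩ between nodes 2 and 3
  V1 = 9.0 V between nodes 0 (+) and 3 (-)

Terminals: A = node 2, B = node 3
Step 1 — V_th is the open-circuit voltage V_A - V_B (nothing connected across the terminals).
Nodal analysis, taking node 3 as the 0 V reference.
Source V1 fixes V_0 = 9 V.
KCL at each unknown node (sum of currents leaving = 0; resistances in Ω):
  Node 1: (V_1 - 9)/68 + (V_1 - V_2)/68000 + (V_1 - 0)/150 = 0
  Node 2: (V_2 - V_1)/68000 + (V_2 - 0)/5100 = 0
Collecting terms (coefficients in siemens):
  0.02139·V_1 - 0.00001471·V_2 = 0.1324
  0.0002108·V_2 - 0.00001471·V_1 = 0
Determinant D = (0.02139)(0.0002108) - (-0.00001471)(-0.00001471) = 0.000004508
V_1 = [(0.1324)(0.0002108) - (-0.00001471)(0)]/D = 6.189 V
V_2 = [(0.02139)(0) - (0.1324)(-0.00001471)]/D = 0.4318 V
V_th = V_2 - V_3 = 0.4318 - 0 = 0.4318 V
Step 2 — R_th: zero the source — replace V1 by a short circuit (node 3 merges into node 0) — and find the resistance seen between A (node 2) and B (node 0).
Reduce the network between node 2 (A) and node 0 (B) by series/parallel combination:
  Rp1 = R1 ‖ R3 (parallel, both between nodes 0 and 1) = 1/(1/68 + 1/150) = 46.79 Ω
  Rs1 = R2 + Rp1 (series, joined only at node 1) = 68000 + 46.79 = 68050 Ω
  Rp2 = R4 ‖ Rs1 (parallel, both between nodes 0 and 2) = 1/(1/5100 + 1/68050) = 4744 Ω
R_th = 4.744 kΩ

Final answer: V_th = 0.4318 V, R_th = 4.744 kΩ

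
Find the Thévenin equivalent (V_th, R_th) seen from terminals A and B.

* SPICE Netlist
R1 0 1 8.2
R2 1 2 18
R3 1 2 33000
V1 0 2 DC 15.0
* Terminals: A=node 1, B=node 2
Step 1 — V_th is the open-circuit voltage V_A - V_B (nothing connected across the terminals).
Nodal analysis, taking node 2 as the 0 V reference.
Source V1 fixes V_0 = 15 V.
KCL at each unknown node (sum of currents leaving = 0; resistances in Ω):
  Node 1: (V_1 - 15)/8.2 + (V_1 - 0)/18 + (V_1 - 0)/33000 = 0
Collecting terms: 0.1775 × V_1 = 1.829  =>  V_1 = 10.3 V
V_th = V_1 - V_2 = 10.3 - 0 = 10.3 V
Step 2 — R_th: zero the source — replace V1 by a short circuit (node 2 merges into node 0) — and find the resistance seen between A (node 1) and B (node 0).
Reduce the network between node 1 (A) and node 0 (B) by series/parallel combination:
  Rp1 = R1 ‖ R2 ‖ R3 (parallel, all between nodes 0 and 1) = 1/(1/8.2 + 1/18 + 1/33000) = 5.633 Ω
R_th = 5.633 Ω

Final answer: V_th = 10.3 V, R_th = 5.633 Ω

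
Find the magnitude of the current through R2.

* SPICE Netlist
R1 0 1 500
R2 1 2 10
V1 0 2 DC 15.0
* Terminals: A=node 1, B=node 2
Nodal analysis, taking node 2 as the 0 V reference.
Source V1 fixes V_0 = 15 V.
KCL at each unknown node (sum of currents leaving = 0; resistances in Ω):
  Node 1: (V_1 - 15)/500 + (V_1 - 0)/10 = 0
Collecting terms: 0.102 × V_1 = 0.03  =>  V_1 = 0.2941 V
I_R2 = (V_1 - V_2)/R2 = (0.2941 - 0)/10 = 0.02941 A
|I_R2| = 0.02941 A

Final answer: |I_R2| = 0.02941 A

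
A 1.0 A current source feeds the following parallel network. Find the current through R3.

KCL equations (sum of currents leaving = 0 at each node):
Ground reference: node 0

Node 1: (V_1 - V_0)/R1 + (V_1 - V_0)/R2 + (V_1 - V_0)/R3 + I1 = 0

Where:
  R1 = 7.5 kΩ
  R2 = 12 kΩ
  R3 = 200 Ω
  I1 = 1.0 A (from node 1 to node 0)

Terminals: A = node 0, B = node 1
All resistors sit directly between nodes 0 and 1, so they are in parallel and share one voltage V; the full source current 1 A splits among them.
1/R_par = 1/7500 + 1/12000 + 1/200 = 0.005217 S  =>  R_par = 191.7 Ω
V = I × R_par = 1 × 191.7 = 191.7 V
I_R3 = V/R3 = 191.7/200 = 0.9585 A

Final answer: 0.9585 A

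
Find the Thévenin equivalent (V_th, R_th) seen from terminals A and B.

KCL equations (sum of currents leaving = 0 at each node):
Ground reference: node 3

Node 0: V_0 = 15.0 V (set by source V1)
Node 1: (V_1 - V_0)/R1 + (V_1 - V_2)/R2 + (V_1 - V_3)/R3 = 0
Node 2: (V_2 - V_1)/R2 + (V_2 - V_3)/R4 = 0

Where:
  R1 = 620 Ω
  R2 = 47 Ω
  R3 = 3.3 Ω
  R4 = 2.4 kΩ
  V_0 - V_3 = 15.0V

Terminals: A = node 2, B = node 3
Step 1 — V_th is the open-circuit voltage V_A - V_B (nothing connected across the terminals).
Nodal analysis, taking node 3 as the 0 V reference.
Source V1 fixes V_0 = 15 V.
KCL at each unknown node (sum of currents leaving = 0; resistances in Ω):
  Node 1: (V_1 - 15)/620 + (V_1 - V_2)/47 + (V_1 - 0)/3.3 = 0
  Node 2: (V_2 - V_1)/47 + (V_2 - 0)/2400 = 0
Collecting terms (coefficients in siemens):
  0.3259·V_1 - 0.02128·V_2 = 0.02419
  0.02169·V_2 - 0.02128·V_1 = 0
Determinant D = (0.3259)(0.02169) - (-0.02128)(-0.02128) = 0.006618
V_1 = [(0.02419)(0.02169) - (-0.02128)(0)]/D = 0.07931 V
V_2 = [(0.3259)(0) - (0.02419)(-0.02128)]/D = 0.07779 V
V_th = V_2 - V_3 = 0.07779 - 0 = 0.07779 V
Step 2 — R_th: zero the source — replace V1 by a short circuit (node 3 merges into node 0) — and find the resistance seen between A (node 2) and B (node 0).
Reduce the network between node 2 (A) and node 0 (B) by series/parallel combination:
  Rp1 = R1 ‖ R3 (parallel, both between nodes 0 and 1) = 1/(1/620 + 1/3.3) = 3.283 Ω
  Rs1 = R2 + Rp1 (series, joined only at node 1) = 47 + 3.283 = 50.28 Ω
  Rp2 = R4 ‖ Rs1 (parallel, both between nodes 0 and 2) = 1/(1/2400 + 1/50.28) = 49.25 Ω
R_th = 49.25 Ω

Final answer: V_th = 0.07779 V, R_th = 49.25 Ω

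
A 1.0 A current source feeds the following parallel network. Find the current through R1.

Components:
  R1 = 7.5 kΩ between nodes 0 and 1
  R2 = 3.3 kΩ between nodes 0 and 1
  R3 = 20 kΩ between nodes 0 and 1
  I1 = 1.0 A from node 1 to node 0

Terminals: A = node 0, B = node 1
All resistors sit directly between nodes 0 and 1, so they are in parallel and share one voltage V; the full source current 1 A splits among them.
1/R_par = 1/7500 + 1/3300 + 1/20000 = 0.0004864 S  =>  R_par = 2056 Ω
V = I × R_par = 1 × 2056 = 2056 V
I_R1 = V/R1 = 2056/7500 = 0.2741 A

Final answer: 0.2741 A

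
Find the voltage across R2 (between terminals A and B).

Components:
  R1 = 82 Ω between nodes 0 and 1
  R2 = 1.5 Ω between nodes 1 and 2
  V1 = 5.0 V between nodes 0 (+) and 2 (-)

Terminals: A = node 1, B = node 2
R1 and R2 are in series across V1 (node 0 → node 1 → node 2), and the output A–B is taken across R2, so this is a voltage divider.
Series current: I = V1/(R1 + R2) = 5/(82 + 1.5) = 5/83.5 = 0.05988 A
V_R2 = I × R2 = V1 × R2/(R1 + R2) = 5 × 1.5/83.5 = 0.08982 V

Final answer: 0.08982 V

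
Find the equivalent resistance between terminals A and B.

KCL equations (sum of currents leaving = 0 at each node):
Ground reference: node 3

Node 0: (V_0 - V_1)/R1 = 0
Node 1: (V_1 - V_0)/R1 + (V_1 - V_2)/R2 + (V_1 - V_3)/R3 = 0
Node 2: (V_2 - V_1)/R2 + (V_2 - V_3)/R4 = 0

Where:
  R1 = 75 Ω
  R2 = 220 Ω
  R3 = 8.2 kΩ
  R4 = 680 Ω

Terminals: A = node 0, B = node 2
Reduce the network between node 0 (A) and node 2 (B) by series/parallel combination:
  Rs1 = R3 + R4 (series, joined only at node 3) = 8200 + 680 = 8880 Ω
  Rp1 = R2 ‖ Rs1 (parallel, both between nodes 1 and 2) = 1/(1/220 + 1/8880) = 214.7 Ω
  Rs2 = R1 + Rp1 (series, joined only at node 1) = 75 + 214.7 = 289.7 Ω
R_eq = 289.7 Ω

Final answer: 289.7 Ω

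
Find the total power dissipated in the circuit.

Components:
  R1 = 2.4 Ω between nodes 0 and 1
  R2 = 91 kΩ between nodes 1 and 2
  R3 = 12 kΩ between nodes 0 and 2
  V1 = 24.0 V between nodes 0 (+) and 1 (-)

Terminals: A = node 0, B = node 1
Nodal analysis, taking node 1 as the 0 V reference.
Source V1 fixes V_0 = 24 V.
KCL at each unknown node (sum of currents leaving = 0; resistances in Ω):
  Node 2: (V_2 - 0)/91000 + (V_2 - 24)/12000 = 0
Collecting terms: 0.00009432 × V_2 = 0.002  =>  V_2 = 21.2 V
Power in each resistor, P = (ΔV)²/R:
  P_R1 = (24 - 0)²/2.4 = 240 W
  P_R2 = (0 - 21.2)²/91000 = 0.004941 W
  P_R3 = (24 - 21.2)²/12000 = 0.0006515 W
P_total = P_R1 + P_R2 + P_R3 = 240 W

Final answer: 240 W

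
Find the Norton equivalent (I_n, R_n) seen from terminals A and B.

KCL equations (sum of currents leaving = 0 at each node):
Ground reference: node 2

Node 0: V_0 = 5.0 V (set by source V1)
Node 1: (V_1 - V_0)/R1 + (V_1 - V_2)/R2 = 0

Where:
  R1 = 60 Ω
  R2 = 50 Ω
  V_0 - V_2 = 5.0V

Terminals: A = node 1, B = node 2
Find the Thévenin equivalent first; then I_n = V_th/R_th and R_n = R_th.
Step 1 — V_th is the open-circuit voltage V_A - V_B (nothing connected across the terminals).
Nodal analysis, taking node 2 as the 0 V reference.
Source V1 fixes V_0 = 5 V.
KCL at each unknown node (sum of currents leaving = 0; resistances in Ω):
  Node 1: (V_1 - 5)/60 + (V_1 - 0)/50 = 0
Collecting terms: 0.03667 × V_1 = 0.08333  =>  V_1 = 2.273 V
V_th = V_1 - V_2 = 2.273 - 0 = 2.273 V
Step 2 — R_th: zero the source — replace V1 by a short circuit (node 2 merges into node 0) — and find the resistance seen between A (node 1) and B (node 0).
Reduce the network between node 1 (A) and node 0 (B) by series/parallel combination:
  Rp1 = R1 ‖ R2 (parallel, both between nodes 0 and 1) = 1/(1/60 + 1/50) = 27.27 Ω
R_th = 27.27 Ω
I_n = V_th/R_th = 2.273/27.27 = 0.08333 A, and R_n = R_th = 27.27 Ω

Final answer: I_n = 0.08333 A, R_n = 27.27 Ω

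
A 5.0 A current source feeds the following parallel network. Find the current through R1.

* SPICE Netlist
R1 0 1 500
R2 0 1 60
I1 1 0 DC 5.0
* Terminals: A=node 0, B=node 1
All resistors sit directly between nodes 0 and 1, so they are in parallel and share one voltage V; the full source current 5 A splits among them.
1/R_par = 1/500 + 1/60 = 0.01867 S  =>  R_par = 53.57 Ω
V = I × R_par = 5 × 53.57 = 267.9 V
I_R1 = V/R1 = 267.9/500 = 0.5357 A

Final answer: 0.5357 A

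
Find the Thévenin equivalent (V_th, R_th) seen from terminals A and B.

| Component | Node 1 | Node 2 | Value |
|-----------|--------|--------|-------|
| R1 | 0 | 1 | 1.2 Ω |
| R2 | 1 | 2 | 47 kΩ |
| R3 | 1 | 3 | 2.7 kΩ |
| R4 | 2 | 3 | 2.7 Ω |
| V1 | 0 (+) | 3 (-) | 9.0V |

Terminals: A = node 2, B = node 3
Step 1 — V_th is the open-circuit voltage V_A - V_B (nothing connected across the terminals).
Nodal analysis, taking node 3 as the 0 V reference.
Source V1 fixes V_0 = 9 V.
KCL at each unknown node (sum of currents leaving = 0; resistances in Ω):
  Node 1: (V_1 - 9)/1.2 + (V_1 - V_2)/47000 + (V_1 - 0)/2700 = 0
  Node 2: (V_2 - V_1)/47000 + (V_2 - 0)/2.7 = 0
Collecting terms (coefficients in siemens):
  0.8337·V_1 - 0.00002128·V_2 = 7.5
  0.3704·V_2 - 0.00002128·V_1 = 0
Determinant D = (0.8337)(0.3704) - (-0.00002128)(-0.00002128) = 0.3088
V_1 = [(7.5)(0.3704) - (-0.00002128)(0)]/D = 8.996 V
V_2 = [(0.8337)(0) - (7.5)(-0.00002128)]/D = 0.0005167 V
V_th = V_2 - V_3 = 0.0005167 - 0 = 0.0005167 V
Step 2 — R_th: zero the source — replace V1 by a short circuit (node 3 merges into node 0) — and find the resistance seen between A (node 2) and B (node 0).
Reduce the network between node 2 (A) and node 0 (B) by series/parallel combination:
  Rp1 = R1 ‖ R3 (parallel, both between nodes 0 and 1) = 1/(1/1.2 + 1/2700) = 1.199 Ω
  Rs1 = R2 + Rp1 (series, joined only at node 1) = 47000 + 1.199 = 47000 Ω
  Rp2 = R4 ‖ Rs1 (parallel, both between nodes 0 and 2) = 1/(1/2.7 + 1/47000) = 2.7 Ω
R_th = 2.7 Ω

Final answer: V_th = 0.0005167 V, R_th = 2.7 Ω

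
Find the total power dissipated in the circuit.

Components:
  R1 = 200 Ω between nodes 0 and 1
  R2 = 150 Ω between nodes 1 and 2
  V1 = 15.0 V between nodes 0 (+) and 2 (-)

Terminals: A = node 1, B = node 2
Nodal analysis, taking node 2 as the 0 V reference.
Source V1 fixes V_0 = 15 V.
KCL at each unknown node (sum of currents leaving = 0; resistances in Ω):
  Node 1: (V_1 - 15)/200 + (V_1 - 0)/150 = 0
Collecting terms: 0.01167 × V_1 = 0.075  =>  V_1 = 6.429 V
Power in each resistor, P = (ΔV)²/R:
  P_R1 = (15 - 6.429)²/200 = 0.3673 W
  P_R2 = (6.429 - 0)²/150 = 0.2755 W
P_total = P_R1 + P_R2 = 0.6429 W

Final answer: 0.6429 W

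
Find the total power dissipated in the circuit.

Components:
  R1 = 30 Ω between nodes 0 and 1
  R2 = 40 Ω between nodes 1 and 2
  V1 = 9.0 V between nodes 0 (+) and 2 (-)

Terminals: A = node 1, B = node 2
Nodal analysis, taking node 2 as the 0 V reference.
Source V1 fixes V_0 = 9 V.
KCL at each unknown node (sum of currents leaving = 0; resistances in Ω):
  Node 1: (V_1 - 9)/30 + (V_1 - 0)/40 = 0
Collecting terms: 0.05833 × V_1 = 0.3  =>  V_1 = 5.143 V
Power in each resistor, P = (ΔV)²/R:
  P_R1 = (9 - 5.143)²/30 = 0.4959 W
  P_R2 = (5.143 - 0)²/40 = 0.6612 W
P_total = P_R1 + P_R2 = 1.157 W

Final answer: 1.157 W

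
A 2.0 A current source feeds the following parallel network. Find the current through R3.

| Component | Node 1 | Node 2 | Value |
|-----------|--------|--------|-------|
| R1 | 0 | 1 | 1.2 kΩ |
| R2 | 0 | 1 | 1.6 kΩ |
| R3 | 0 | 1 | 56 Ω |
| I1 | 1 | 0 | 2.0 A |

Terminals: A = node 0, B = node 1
All resistors sit directly between nodes 0 and 1, so they are in parallel and share one voltage V; the full source current 2 A splits among them.
1/R_par = 1/1200 + 1/1600 + 1/56 = 0.01932 S  =>  R_par = 51.77 Ω
V = I × R_par = 2 × 51.77 = 103.5 V
I_R3 = V/R3 = 103.5/56 = 1.849 A

Final answer: 1.849 A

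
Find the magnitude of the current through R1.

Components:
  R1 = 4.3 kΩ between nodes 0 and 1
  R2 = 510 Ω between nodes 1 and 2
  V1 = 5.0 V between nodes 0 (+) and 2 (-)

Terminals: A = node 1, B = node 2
Nodal analysis, taking node 2 as the 0 V reference.
Source V1 fixes V_0 = 5 V.
KCL at each unknown node (sum of currents leaving = 0; resistances in Ω):
  Node 1: (V_1 - 5)/4300 + (V_1 - 0)/510 = 0
Collecting terms: 0.002193 × V_1 = 0.001163  =>  V_1 = 0.5301 V
I_R1 = (V_0 - V_1)/R1 = (5 - 0.5301)/4300 = 0.00104 A
|I_R1| = 0.00104 A

Final answer: |I_R1| = 0.00104 A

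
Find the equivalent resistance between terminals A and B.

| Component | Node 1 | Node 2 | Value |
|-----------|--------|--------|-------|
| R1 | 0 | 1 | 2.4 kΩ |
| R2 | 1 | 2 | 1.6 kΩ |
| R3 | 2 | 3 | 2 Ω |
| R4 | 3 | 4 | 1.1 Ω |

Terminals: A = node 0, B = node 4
Reduce the network between node 0 (A) and node 4 (B) by series/parallel combination:
  Rs1 = R1 + R2 (series, joined only at node 1) = 2400 + 1600 = 4000 Ω
  Rs2 = R3 + Rs1 (series, joined only at node 2) = 2 + 4000 = 4002 Ω
  Rs3 = R4 + Rs2 (series, joined only at node 3) = 1.1 + 4002 = 4003 Ω
R_eq = 4.003 kΩ

Final answer: 4.003 kΩ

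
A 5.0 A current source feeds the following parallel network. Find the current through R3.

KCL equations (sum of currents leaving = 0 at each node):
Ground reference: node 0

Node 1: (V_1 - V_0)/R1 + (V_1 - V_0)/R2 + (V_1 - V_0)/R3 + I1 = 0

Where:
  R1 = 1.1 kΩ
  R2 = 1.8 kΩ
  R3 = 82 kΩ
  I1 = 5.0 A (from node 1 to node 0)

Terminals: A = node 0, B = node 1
All resistors sit directly between nodes 0 and 1, so they are in parallel and share one voltage V; the full source current 5 A splits among them.
1/R_par = 1/1100 + 1/1800 + 1/82000 = 0.001477 S  =>  R_par = 677.1 Ω
V = I × R_par = 5 × 677.1 = 3386 V
I_R3 = V/R3 = 3386/82000 = 0.04129 A

Final answer: 0.04129 A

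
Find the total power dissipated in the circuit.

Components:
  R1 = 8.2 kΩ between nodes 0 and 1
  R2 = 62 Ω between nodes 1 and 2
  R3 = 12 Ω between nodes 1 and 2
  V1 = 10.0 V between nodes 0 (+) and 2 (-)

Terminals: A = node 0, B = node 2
Nodal analysis, taking node 2 as the 0 V reference.
Source V1 fixes V_0 = 10 V.
KCL at each unknown node (sum of currents leaving = 0; resistances in Ω):
  Node 1: (V_1 - 10)/8200 + (V_1 - 0)/62 + (V_1 - 0)/12 = 0
Collecting terms: 0.09958 × V_1 = 0.00122  =>  V_1 = 0.01225 V
Power in each resistor, P = (ΔV)²/R:
  P_R1 = (10 - 0.01225)²/8200 = 0.01217 W
  P_R2 = (0.01225 - 0)²/62 = 0.000002419 W
  P_R3 = (0.01225 - 0)²/12 = 0.0000125 W
P_total = P_R1 + P_R2 + P_R3 = 0.01218 W

Final answer: 0.01218 W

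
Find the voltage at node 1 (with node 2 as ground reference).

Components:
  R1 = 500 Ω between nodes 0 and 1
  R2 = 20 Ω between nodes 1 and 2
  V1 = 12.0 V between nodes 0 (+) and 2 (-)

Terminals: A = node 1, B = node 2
Nodal analysis, taking node 2 as the 0 V reference.
Source V1 fixes V_0 = 12 V.
KCL at each unknown node (sum of currents leaving = 0; resistances in Ω):
  Node 1: (V_1 - 12)/500 + (V_1 - 0)/20 = 0
Collecting terms: 0.052 × V_1 = 0.024  =>  V_1 = 0.4615 V
The requested potential is V_1 = 0.4615 V.

Final answer: V_1 = 0.4615 V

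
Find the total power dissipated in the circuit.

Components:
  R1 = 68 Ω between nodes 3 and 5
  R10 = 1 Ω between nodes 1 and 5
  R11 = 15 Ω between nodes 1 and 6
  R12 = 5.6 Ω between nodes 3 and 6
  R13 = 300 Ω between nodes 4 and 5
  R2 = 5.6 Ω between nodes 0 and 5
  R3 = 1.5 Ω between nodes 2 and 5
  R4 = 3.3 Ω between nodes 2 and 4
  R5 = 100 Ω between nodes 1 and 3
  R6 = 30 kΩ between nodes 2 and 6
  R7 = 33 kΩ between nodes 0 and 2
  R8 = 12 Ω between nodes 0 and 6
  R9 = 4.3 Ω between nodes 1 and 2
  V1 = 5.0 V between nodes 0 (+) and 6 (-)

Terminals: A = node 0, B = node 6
Nodal analysis, taking node 6 as the 0 V reference.
Source V1 fixes V_0 = 5 V.
KCL at each unknown node (sum of currents leaving = 0; resistances in Ω):
  Node 1: (V_1 - V_3)/100 + (V_1 - V_2)/4.3 + (V_1 - V_5)/1 + (V_1 - 0)/15 = 0
  Node 2: (V_2 - V_5)/1.5 + (V_2 - V_4)/3.3 + (V_2 - 0)/30000 + (V_2 - 5)/33000 + (V_2 - V_1)/4.3 = 0
  Node 3: (V_3 - V_5)/68 + (V_3 - V_1)/100 + (V_3 - 0)/5.6 = 0
  Node 4: (V_4 - V_2)/3.3 + (V_4 - V_5)/300 = 0
  Node 5: (V_5 - V_3)/68 + (V_5 - 5)/5.6 + (V_5 - V_2)/1.5 + (V_5 - V_1)/1 + (V_5 - V_4)/300 = 0
Collecting terms (coefficients in siemens):
  1.309·V_1 - 0.2326·V_2 - 0.01·V_3 - 1·V_5 = 0
  1.202·V_2 - 0.2326·V_1 - 0.303·V_4 - 0.6667·V_5 = 0.0001515
  0.2033·V_3 - 0.01·V_1 - 0.01471·V_5 = 0
  0.3064·V_4 - 0.303·V_2 - 0.003333·V_5 = 0
  1.863·V_5 - 1·V_1 - 0.6667·V_2 - 0.01471·V_3 - 0.003333·V_4 = 0.8929
Solving these 5 simultaneous equations (Gaussian elimination) gives:
  V_1 = 3.197 V, V_2 = 3.35 V, V_3 = 0.4034 V, V_4 = 3.35 V
  V_5 = 3.403 V
Power in each resistor, P = (ΔV)²/R:
  P_R1 = (0.4034 - 3.403)²/68 = 0.1323 W
  P_R2 = (5 - 3.403)²/5.6 = 0.4556 W
  P_R3 = (3.35 - 3.403)²/1.5 = 0.001876 W
  P_R4 = (3.35 - 3.35)²/3.3 = 0.0000001009 W
  P_R5 = (3.197 - 0.4034)²/100 = 0.07804 W
  P_R6 = (3.35 - 0)²/30000 = 0.000374 W
  P_R7 = (5 - 3.35)²/33000 = 0.00008254 W
  P_R8 = (5 - 0)²/12 = 2.083 W
  P_R9 = (3.197 - 3.35)²/4.3 = 0.005412 W
  P_R10 = (3.197 - 3.403)²/1 = 0.04227 W
  P_R11 = (3.197 - 0)²/15 = 0.6814 W
  P_R12 = (0.4034 - 0)²/5.6 = 0.02906 W
  P_R13 = (3.35 - 3.403)²/300 = 0.000009176 W
P_total = P_R1 + P_R2 + P_R3 + P_R4 + P_R5 + P_R6 + P_R7 + P_R8 + P_R9 + P_R10 + P_R11 + P_R12 + P_R13 = 3.51 W

Final answer: 3.51 W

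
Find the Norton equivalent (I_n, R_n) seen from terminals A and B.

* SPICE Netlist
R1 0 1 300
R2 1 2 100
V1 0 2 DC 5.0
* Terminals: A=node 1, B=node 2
Find the Thévenin equivalent first; then I_n = V_th/R_th and R_n = R_th.
Step 1 — V_th is the open-circuit voltage V_A - V_B (nothing connected across the terminals).
Nodal analysis, taking node 2 as the 0 V reference.
Source V1 fixes V_0 = 5 V.
KCL at each unknown node (sum of currents leaving = 0; resistances in Ω):
  Node 1: (V_1 - 5)/300 + (V_1 - 0)/100 = 0
Collecting terms: 0.01333 × V_1 = 0.01667  =>  V_1 = 1.25 V
V_th = V_1 - V_2 = 1.25 - 0 = 1.25 V
Step 2 — R_th: zero the source — replace V1 by a short circuit (node 2 merges into node 0) — and find the resistance seen between A (node 1) and B (node 0).
Reduce the network between node 1 (A) and node 0 (B) by series/parallel combination:
  Rp1 = R1 ‖ R2 (parallel, both between nodes 0 and 1) = 1/(1/300 + 1/100) = 75 Ω
R_th = 75 Ω
I_n = V_th/R_th = 1.25/75 = 0.01667 A, and R_n = R_th = 75 Ω

Final answer: I_n = 0.01667 A, R_n = 75 Ω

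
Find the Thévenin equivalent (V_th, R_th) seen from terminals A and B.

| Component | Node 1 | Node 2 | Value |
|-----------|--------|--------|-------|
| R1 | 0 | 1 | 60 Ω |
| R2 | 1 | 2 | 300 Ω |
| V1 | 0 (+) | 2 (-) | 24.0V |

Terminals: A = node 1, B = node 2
Step 1 — V_th is the open-circuit voltage V_A - V_B (nothing connected across the terminals).
Nodal analysis, taking node 2 as the 0 V reference.
Source V1 fixes V_0 = 24 V.
KCL at each unknown node (sum of currents leaving = 0; resistances in Ω):
  Node 1: (V_1 - 24)/60 + (V_1 - 0)/300 = 0
Collecting terms: 0.02 × V_1 = 0.4  =>  V_1 = 20 V
V_th = V_1 - V_2 = 20 - 0 = 20 V
Step 2 — R_th: zero the source — replace V1 by a short circuit (node 2 merges into node 0) — and find the resistance seen between A (node 1) and B (node 0).
Reduce the network between node 1 (A) and node 0 (B) by series/parallel combination:
  Rp1 = R1 ‖ R2 (parallel, both between nodes 0 and 1) = 1/(1/60 + 1/300) = 50 Ω
R_th = 50 Ω

Final answer: V_th = 20 V, R_th = 50 Ω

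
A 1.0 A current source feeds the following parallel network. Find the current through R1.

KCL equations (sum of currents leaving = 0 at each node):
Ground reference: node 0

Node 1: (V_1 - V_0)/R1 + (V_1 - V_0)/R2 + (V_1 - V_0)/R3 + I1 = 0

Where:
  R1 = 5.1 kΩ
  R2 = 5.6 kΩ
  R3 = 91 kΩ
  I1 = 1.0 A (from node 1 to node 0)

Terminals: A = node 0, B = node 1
All resistors sit directly between nodes 0 and 1, so they are in parallel and share one voltage V; the full source current 1 A splits among them.
1/R_par = 1/5100 + 1/5600 + 1/91000 = 0.0003856 S  =>  R_par = 2593 Ω
V = I × R_par = 1 × 2593 = 2593 V
I_R1 = V/R1 = 2593/5100 = 0.5085 A

Final answer: 0.5085 A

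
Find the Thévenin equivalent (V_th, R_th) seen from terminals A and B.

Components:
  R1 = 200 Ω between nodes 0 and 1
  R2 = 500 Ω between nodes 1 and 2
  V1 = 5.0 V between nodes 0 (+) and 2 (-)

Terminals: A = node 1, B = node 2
Step 1 — V_th is the open-circuit voltage V_A - V_B (nothing connected across the terminals).
Nodal analysis, taking node 2 as the 0 V reference.
Source V1 fixes V_0 = 5 V.
KCL at each unknown node (sum of currents leaving = 0; resistances in Ω):
  Node 1: (V_1 - 5)/200 + (V_1 - 0)/500 = 0
Collecting terms: 0.007 × V_1 = 0.025  =>  V_1 = 3.571 V
V_th = V_1 - V_2 = 3.571 - 0 = 3.571 V
Step 2 — R_th: zero the source — replace V1 by a short circuit (node 2 merges into node 0) — and find the resistance seen between A (node 1) and B (node 0).
Reduce the network between node 1 (A) and node 0 (B) by series/parallel combination:
  Rp1 = R1 ‖ R2 (parallel, both between nodes 0 and 1) = 1/(1/200 + 1/500) = 142.9 Ω
R_th = 142.9 Ω

Final answer: V_th = 3.571 V, R_th = 142.9 Ω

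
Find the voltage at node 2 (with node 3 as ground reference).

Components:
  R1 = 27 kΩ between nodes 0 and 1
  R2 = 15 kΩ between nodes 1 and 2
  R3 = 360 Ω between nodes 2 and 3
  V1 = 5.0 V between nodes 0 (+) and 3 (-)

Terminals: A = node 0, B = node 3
Nodal analysis, taking node 3 as the 0 V reference.
Source V1 fixes V_0 = 5 V.
KCL at each unknown node (sum of currents leaving = 0; resistances in Ω):
  Node 1: (V_1 - 5)/27000 + (V_1 - V_2)/15000 = 0
  Node 2: (V_2 - V_1)/15000 + (V_2 - 0)/360 = 0
Collecting terms (coefficients in siemens):
  0.0001037·V_1 - 0.00006667·V_2 = 0.0001852
  0.002844·V_2 - 0.00006667·V_1 = 0
Determinant D = (0.0001037)(0.002844) - (-0.00006667)(-0.00006667) = 0.0000002905
V_1 = [(0.0001852)(0.002844) - (-0.00006667)(0)]/D = 1.813 V
V_2 = [(0.0001037)(0) - (0.0001852)(-0.00006667)]/D = 0.04249 V
The requested potential is V_2 = 0.04249 V.

Final answer: V_2 = 0.04249 V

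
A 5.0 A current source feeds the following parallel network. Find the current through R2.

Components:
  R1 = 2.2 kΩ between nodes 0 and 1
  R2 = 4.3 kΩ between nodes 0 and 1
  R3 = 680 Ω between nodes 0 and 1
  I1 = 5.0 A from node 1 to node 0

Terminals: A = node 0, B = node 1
All resistors sit directly between nodes 0 and 1, so they are in parallel and share one voltage V; the full source current 5 A splits among them.
1/R_par = 1/2200 + 1/4300 + 1/680 = 0.002158 S  =>  R_par = 463.5 Ω
V = I × R_par = 5 × 463.5 = 2317 V
I_R2 = V/R2 = 2317/4300 = 0.5389 A

Final answer: 0.5389 A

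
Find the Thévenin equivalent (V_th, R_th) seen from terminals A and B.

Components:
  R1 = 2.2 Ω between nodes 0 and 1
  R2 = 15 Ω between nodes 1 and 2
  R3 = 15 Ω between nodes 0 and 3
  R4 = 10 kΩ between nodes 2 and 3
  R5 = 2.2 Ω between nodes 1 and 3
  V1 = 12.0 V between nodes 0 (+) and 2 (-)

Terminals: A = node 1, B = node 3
Step 1 — V_th is the open-circuit voltage V_A - V_B (nothing connected across the terminals).
Nodal analysis, taking node 2 as the 0 V reference.
Source V1 fixes V_0 = 12 V.
KCL at each unknown node (sum of currents leaving = 0; resistances in Ω):
  Node 1: (V_1 - 12)/2.2 + (V_1 - 0)/15 + (V_1 - V_3)/2.2 = 0
  Node 3: (V_3 - 12)/15 + (V_3 - 0)/10000 + (V_3 - V_1)/2.2 = 0
Collecting terms (coefficients in siemens):
  0.9758·V_1 - 0.4545·V_3 = 5.455
  0.5213·V_3 - 0.4545·V_1 = 0.8
Determinant D = (0.9758)(0.5213) - (-0.4545)(-0.4545) = 0.3021
V_1 = [(5.455)(0.5213) - (-0.4545)(0.8)]/D = 10.62 V
V_3 = [(0.9758)(0.8) - (5.455)(-0.4545)]/D = 10.79 V
V_th = V_1 - V_3 = 10.62 - 10.79 = -0.1748 V
Step 2 — R_th: zero the source — replace V1 by a short circuit (node 2 merges into node 0) — and find the resistance seen between A (node 1) and B (node 3).
Reduce the network between node 1 (A) and node 3 (B) by series/parallel combination:
  Rp1 = R1 ‖ R2 (parallel, both between nodes 0 and 1) = 1/(1/2.2 + 1/15) = 1.919 Ω
  Rp2 = R3 ‖ R4 (parallel, both between nodes 0 and 3) = 1/(1/15 + 1/10000) = 14.98 Ω
  Rs1 = Rp1 + Rp2 (series, joined only at node 0) = 1.919 + 14.98 = 16.9 Ω
  Rp3 = R5 ‖ Rs1 (parallel, both between nodes 1 and 3) = 1/(1/2.2 + 1/16.9) = 1.947 Ω
R_th = 1.947 Ω

Final answer: V_th = -0.1748 V, R_th = 1.947 Ω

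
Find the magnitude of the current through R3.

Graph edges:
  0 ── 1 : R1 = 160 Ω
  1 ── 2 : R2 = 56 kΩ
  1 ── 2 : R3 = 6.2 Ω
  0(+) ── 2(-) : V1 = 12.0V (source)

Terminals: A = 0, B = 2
Nodal analysis, taking node 2 as the 0 V reference.
Source V1 fixes V_0 = 12 V.
KCL at each unknown node (sum of currents leaving = 0; resistances in Ω):
  Node 1: (V_1 - 12)/160 + (V_1 - 0)/56000 + (V_1 - 0)/6.2 = 0
Collecting terms: 0.1676 × V_1 = 0.075  =>  V_1 = 0.4476 V
I_R3 = (V_1 - V_2)/R3 = (0.4476 - 0)/6.2 = 0.07219 A
|I_R3| = 0.07219 A

Final answer: |I_R3| = 0.07219 A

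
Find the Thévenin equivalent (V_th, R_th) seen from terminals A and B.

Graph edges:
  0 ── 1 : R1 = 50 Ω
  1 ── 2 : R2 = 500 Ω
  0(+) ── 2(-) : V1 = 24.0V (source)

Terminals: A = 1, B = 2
Step 1 — V_th is the open-circuit voltage V_A - V_B (nothing connected across the terminals).
Nodal analysis, taking node 2 as the 0 V reference.
Source V1 fixes V_0 = 24 V.
KCL at each unknown node (sum of currents leaving = 0; resistances in Ω):
  Node 1: (V_1 - 24)/50 + (V_1 - 0)/500 = 0
Collecting terms: 0.022 × V_1 = 0.48  =>  V_1 = 21.82 V
V_th = V_1 - V_2 = 21.82 - 0 = 21.82 V
Step 2 — R_th: zero the source — replace V1 by a short circuit (node 2 merges into node 0) — and find the resistance seen between A (node 1) and B (node 0).
Reduce the network between node 1 (A) and node 0 (B) by series/parallel combination:
  Rp1 = R1 ‖ R2 (parallel, both between nodes 0 and 1) = 1/(1/50 + 1/500) = 45.45 Ω
R_th = 45.45 Ω

Final answer: V_th = 21.82 V, R_th = 45.45 Ω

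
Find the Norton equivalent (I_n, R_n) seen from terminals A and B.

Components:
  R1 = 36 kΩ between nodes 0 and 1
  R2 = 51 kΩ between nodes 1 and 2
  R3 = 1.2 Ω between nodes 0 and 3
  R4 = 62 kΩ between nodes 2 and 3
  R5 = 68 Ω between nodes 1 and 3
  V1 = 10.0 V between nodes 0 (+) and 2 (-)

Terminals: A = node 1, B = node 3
Find the Thévenin equivalent first; then I_n = V_th/R_th and R_n = R_th.
Step 1 — V_th is the open-circuit voltage V_A - V_B (nothing connected across the terminals).
Nodal analysis, taking node 2 as the 0 V reference.
Source V1 fixes V_0 = 10 V.
KCL at each unknown node (sum of currents leaving = 0; resistances in Ω):
  Node 1: (V_1 - 10)/36000 + (V_1 - 0)/51000 + (V_1 - V_3)/68 = 0
  Node 3: (V_3 - 10)/1.2 + (V_3 - 0)/62000 + (V_3 - V_1)/68 = 0
Collecting terms (coefficients in siemens):
  0.01475·V_1 - 0.01471·V_3 = 0.0002778
  0.8481·V_3 - 0.01471·V_1 = 8.333
Determinant D = (0.01475)(0.8481) - (-0.01471)(-0.01471) = 0.0123
V_1 = [(0.0002778)(0.8481) - (-0.01471)(8.333)]/D = 9.986 V
V_3 = [(0.01475)(8.333) - (0.0002778)(-0.01471)]/D = 10 V
V_th = V_1 - V_3 = 9.986 - 10 = -0.01329 V
Step 2 — R_th: zero the source — replace V1 by a short circuit (node 2 merges into node 0) — and find the resistance seen between A (node 1) and B (node 3).
Reduce the network between node 1 (A) and node 3 (B) by series/parallel combination:
  Rp1 = R1 ‖ R2 (parallel, both between nodes 0 and 1) = 1/(1/36000 + 1/51000) = 21100 Ω
  Rp2 = R3 ‖ R4 (parallel, both between nodes 0 and 3) = 1/(1/1.2 + 1/62000) = 1.2 Ω
  Rs1 = Rp1 + Rp2 (series, joined only at node 0) = 21100 + 1.2 = 21100 Ω
  Rp3 = R5 ‖ Rs1 (parallel, both between nodes 1 and 3) = 1/(1/68 + 1/21100) = 67.78 Ω
R_th = 67.78 Ω
I_n = V_th/R_th = -0.01329/67.78 = -0.0001961 A, and R_n = R_th = 67.78 Ω

Final answer: I_n = -0.0001961 A, R_n = 67.78 Ω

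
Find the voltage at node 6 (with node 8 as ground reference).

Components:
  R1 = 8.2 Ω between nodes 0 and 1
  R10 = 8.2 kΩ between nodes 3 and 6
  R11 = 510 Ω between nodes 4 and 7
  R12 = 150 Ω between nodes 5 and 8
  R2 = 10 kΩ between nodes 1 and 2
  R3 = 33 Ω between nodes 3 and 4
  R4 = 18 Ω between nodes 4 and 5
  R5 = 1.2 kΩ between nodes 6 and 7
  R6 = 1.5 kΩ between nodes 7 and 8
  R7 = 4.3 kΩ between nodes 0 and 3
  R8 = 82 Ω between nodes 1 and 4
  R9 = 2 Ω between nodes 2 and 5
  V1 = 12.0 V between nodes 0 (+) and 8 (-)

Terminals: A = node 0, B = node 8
Nodal analysis, taking node 8 as the 0 V reference.
Source V1 fixes V_0 = 12 V.
KCL at each unknown node (sum of currents leaving = 0; resistances in Ω):
  Node 1: (V_1 - 12)/8.2 + (V_1 - V_2)/10000 + (V_1 - V_4)/82 = 0
  Node 2: (V_2 - V_1)/10000 + (V_2 - V_5)/2 = 0
  Node 3: (V_3 - V_4)/33 + (V_3 - 12)/4300 + (V_3 - V_6)/8200 = 0
  Node 4: (V_4 - V_3)/33 + (V_4 - V_5)/18 + (V_4 - V_1)/82 + (V_4 - V_7)/510 = 0
  Node 5: (V_5 - V_4)/18 + (V_5 - V_2)/2 + (V_5 - 0)/150 = 0
  Node 6: (V_6 - V_7)/1200 + (V_6 - V_3)/8200 = 0
  Node 7: (V_7 - V_6)/1200 + (V_7 - 0)/1500 + (V_7 - V_4)/510 = 0
Collecting terms (coefficients in siemens):
  0.1342·V_1 - 0.0001·V_2 - 0.0122·V_4 = 1.463
  0.5001·V_2 - 0.0001·V_1 - 0.5·V_5 = 0
  0.03066·V_3 - 0.0303·V_4 - 0.000122·V_6 = 0.002791
  0.1·V_4 - 0.0122·V_1 - 0.0303·V_3 - 0.05556·V_5 - 0.001961·V_7 = 0
  0.5622·V_5 - 0.5·V_2 - 0.05556·V_4 = 0
  0.0009553·V_6 - 0.000122·V_3 - 0.0008333·V_7 = 0
  0.003461·V_7 - 0.001961·V_4 - 0.0008333·V_6 = 0
Solving these 7 simultaneous equations (Gaussian elimination) gives:
  V_1 = 11.6 V, V_2 = 6.85 V, V_3 = 7.689 V, V_4 = 7.662 V
  V_5 = 6.849 V, V_6 = 6.037 V, V_7 = 5.795 V
The requested potential is V_6 = 6.037 V.

Final answer: V_6 = 6.037 V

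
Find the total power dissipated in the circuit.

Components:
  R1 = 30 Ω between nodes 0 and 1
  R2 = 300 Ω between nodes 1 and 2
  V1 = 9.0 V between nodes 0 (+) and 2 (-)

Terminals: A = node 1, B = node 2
Nodal analysis, taking node 2 as the 0 V reference.
Source V1 fixes V_0 = 9 V.
KCL at each unknown node (sum of currents leaving = 0; resistances in Ω):
  Node 1: (V_1 - 9)/30 + (V_1 - 0)/300 = 0
Collecting terms: 0.03667 × V_1 = 0.3  =>  V_1 = 8.182 V
Power in each resistor, P = (ΔV)²/R:
  P_R1 = (9 - 8.182)²/30 = 0.02231 W
  P_R2 = (8.182 - 0)²/300 = 0.2231 W
P_total = P_R1 + P_R2 = 0.2455 W

Final answer: 0.2455 W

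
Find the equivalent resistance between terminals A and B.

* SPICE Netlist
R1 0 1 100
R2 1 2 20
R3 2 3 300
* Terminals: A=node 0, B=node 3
Reduce the network between node 0 (A) and node 3 (B) by series/parallel combination:
  Rs1 = R1 + R2 (series, joined only at node 1) = 100 + 20 = 120 Ω
  Rs2 = R3 + Rs1 (series, joined only at node 2) = 300 + 120 = 420 Ω
R_eq = 420 Ω

Final answer: 420 Ω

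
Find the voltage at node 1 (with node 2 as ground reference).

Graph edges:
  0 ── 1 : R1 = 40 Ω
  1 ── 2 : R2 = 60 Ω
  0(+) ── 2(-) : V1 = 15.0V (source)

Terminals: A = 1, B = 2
Nodal analysis, taking node 2 as the 0 V reference.
Source V1 fixes V_0 = 15 V.
KCL at each unknown node (sum of currents leaving = 0; resistances in Ω):
  Node 1: (V_1 - 15)/40 + (V_1 - 0)/60 = 0
Collecting terms: 0.04167 × V_1 = 0.375  =>  V_1 = 9 V
The requested potential is V_1 = 9 V.

Final answer: V_1 = 9 V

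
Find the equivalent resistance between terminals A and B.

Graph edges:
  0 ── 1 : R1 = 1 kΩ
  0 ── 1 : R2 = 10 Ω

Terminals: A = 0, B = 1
Reduce the network between node 0 (A) and node 1 (B) by series/parallel combination:
  Rp1 = R1 ‖ R2 (parallel, both between nodes 0 and 1) = 1/(1/1000 + 1/10) = 9.901 Ω
R_eq = 9.901 Ω

Final answer: 9.901 Ω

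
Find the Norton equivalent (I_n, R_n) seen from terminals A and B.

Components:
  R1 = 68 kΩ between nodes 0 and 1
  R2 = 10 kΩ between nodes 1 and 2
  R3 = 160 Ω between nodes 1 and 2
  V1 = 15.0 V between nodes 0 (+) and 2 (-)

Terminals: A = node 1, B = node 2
Find the Thévenin equivalent first; then I_n = V_th/R_th and R_n = R_th.
Step 1 — V_th is the open-circuit voltage V_A - V_B (nothing connected across the terminals).
Nodal analysis, taking node 2 as the 0 V reference.
Source V1 fixes V_0 = 15 V.
KCL at each unknown node (sum of currents leaving = 0; resistances in Ω):
  Node 1: (V_1 - 15)/68000 + (V_1 - 0)/10000 + (V_1 - 0)/160 = 0
Collecting terms: 0.006365 × V_1 = 0.0002206  =>  V_1 = 0.03466 V
V_th = V_1 - V_2 = 0.03466 - 0 = 0.03466 V
Step 2 — R_th: zero the source — replace V1 by a short circuit (node 2 merges into node 0) — and find the resistance seen between A (node 1) and B (node 0).
Reduce the network between node 1 (A) and node 0 (B) by series/parallel combination:
  Rp1 = R1 ‖ R2 ‖ R3 (parallel, all between nodes 0 and 1) = 1/(1/68000 + 1/10000 + 1/160) = 157.1 Ω
R_th = 157.1 Ω
I_n = V_th/R_th = 0.03466/157.1 = 0.0002206 A, and R_n = R_th = 157.1 Ω

Final answer: I_n = 0.0002206 A, R_n = 157.1 Ω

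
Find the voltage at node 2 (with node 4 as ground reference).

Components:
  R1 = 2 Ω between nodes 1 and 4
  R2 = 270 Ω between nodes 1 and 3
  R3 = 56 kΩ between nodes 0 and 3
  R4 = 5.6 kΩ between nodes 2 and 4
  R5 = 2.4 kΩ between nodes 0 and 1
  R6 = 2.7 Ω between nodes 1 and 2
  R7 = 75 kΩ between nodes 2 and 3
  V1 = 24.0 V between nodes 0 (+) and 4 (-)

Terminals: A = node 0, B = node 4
Nodal analysis, taking node 4 as the 0 V reference.
Source V1 fixes V_0 = 24 V.
KCL at each unknown node (sum of currents leaving = 0; resistances in Ω):
  Node 1: (V_1 - 0)/2 + (V_1 - V_3)/270 + (V_1 - 24)/2400 + (V_1 - V_2)/2.7 = 0
  Node 2: (V_2 - 0)/5600 + (V_2 - V_1)/2.7 + (V_2 - V_3)/75000 = 0
  Node 3: (V_3 - V_1)/270 + (V_3 - 24)/56000 + (V_3 - V_2)/75000 = 0
Collecting terms (coefficients in siemens):
  0.8745·V_1 - 0.3704·V_2 - 0.003704·V_3 = 0.01
  0.3706·V_2 - 0.3704·V_1 - 0.00001333·V_3 = 0
  0.003735·V_3 - 0.003704·V_1 - 0.00001333·V_2 = 0.0004286
Solving these 3 simultaneous equations (Gaussian elimination) gives:
  V_1 = 0.02083 V, V_2 = 0.02082 V, V_3 = 0.1355 V
The requested potential is V_2 = 0.02082 V.

Final answer: V_2 = 0.02082 V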